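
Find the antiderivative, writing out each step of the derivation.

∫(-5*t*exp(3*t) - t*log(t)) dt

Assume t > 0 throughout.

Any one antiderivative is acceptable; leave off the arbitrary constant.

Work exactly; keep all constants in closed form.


Step 1. Rewrite: now ∫(-5*t*exp(3*t)) dt + ∫(-t*log(t)) dt.
Step 2. Integrate ∫(-5*t*exp(3*t)) dt by parts with u = t, dv = (-5*exp(3*t)) dt, so v = -5*exp(3*t)/3: now -5*t*exp(3*t)/3 + ∫(-t*log(t)) dt + ∫(5*exp(3*t)/3) dt.
Step 3. Evaluate the standard form: now -5*t*exp(3*t)/3 + 5*exp(3*t)/9 + ∫(-t*log(t)) dt.
Step 4. Integrate ∫(-t*log(t)) dt by parts with u = log(t), dv = (-t) dt, so v = -t**2/2 [assuming t > 0]: now -t**2*log(t)/2 - 5*t*exp(3*t)/3 + 5*exp(3*t)/9 + ∫(t/2) dt.
Step 5. Evaluate the standard form: now -t**2*log(t)/2 + t**2/4 - 5*t*exp(3*t)/3 + 5*exp(3*t)/9.
Answer: -t**2*log(t)/2 + t**2/4 - 5*t*exp(3*t)/3 + 5*exp(3*t)/9.


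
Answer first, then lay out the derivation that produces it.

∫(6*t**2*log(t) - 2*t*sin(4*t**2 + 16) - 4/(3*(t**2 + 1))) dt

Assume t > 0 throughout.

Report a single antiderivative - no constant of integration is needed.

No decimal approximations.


The answer is 2*t**3*log(t) - 2*t**3/3 + cos(4*t**2 + 16)/4 - 4*atan(t)/3.
Step 1. Rewrite: now ∫(-2*t*sin(4*t**2 + 16)) dt + ∫(6*t**2*log(t)) dt + ∫(-4/(3*(t**2 + 1))) dt.
Step 2. Evaluate the standard form: now -4*atan(t)/3 + ∫(-2*t*sin(4*t**2 + 16)) dt + ∫(6*t**2*log(t)) dt.
Step 3. Integrate ∫(6*t**2*log(t)) dt by parts with u = log(t), dv = (6*t**2) dt, so v = 2*t**3 [assuming t > 0]: now 2*t**3*log(t) - 4*atan(t)/3 + ∫(-2*t**2) dt + ∫(-2*t*sin(4*t**2 + 16)) dt.
Step 4. Evaluate the standard form: now 2*t**3*log(t) - 2*t**3/3 - 4*atan(t)/3 + ∫(-2*t*sin(4*t**2 + 16)) dt.
Step 5. Substitute u = t**2 + 4, turning ∫(-2*t*sin(4*t**2 + 16)) dt into ∫(-sin(4*u)) du: now 2*t**3*log(t) - 2*t**3/3 - 4*atan(t)/3 + ∫(-sin(4*u)) du.
Step 6. Evaluate the standard form: now 2*t**3*log(t) - 2*t**3/3 + cos(4*u)/4 - 4*atan(t)/3.
Step 7. Substitute back u = t**2 + 4: now 2*t**3*log(t) - 2*t**3/3 + cos(4*t**2 + 16)/4 - 4*atan(t)/3.
Answer: 2*t**3*log(t) - 2*t**3/3 + cos(4*t**2 + 16)/4 - 4*atan(t)/3.


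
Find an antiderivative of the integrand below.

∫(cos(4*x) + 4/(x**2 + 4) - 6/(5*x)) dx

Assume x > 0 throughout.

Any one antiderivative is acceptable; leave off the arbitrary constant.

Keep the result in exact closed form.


Answer: -6*log(x)/5 + sin(4*x)/4 + 2*atan(x/2).


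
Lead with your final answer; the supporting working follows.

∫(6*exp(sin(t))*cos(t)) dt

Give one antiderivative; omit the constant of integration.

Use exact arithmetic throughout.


The answer is 6*exp(sin(t)).
Step 1. Substitute u = sin(t), turning ∫(6*exp(sin(t))*cos(t)) dt into ∫(6*exp(u)) du: now ∫(6*exp(u)) du.
Step 2. Evaluate the standard form: now 6*exp(u).
Step 3. Substitute back u = sin(t): now 6*exp(sin(t)).
Answer: 6*exp(sin(t)).


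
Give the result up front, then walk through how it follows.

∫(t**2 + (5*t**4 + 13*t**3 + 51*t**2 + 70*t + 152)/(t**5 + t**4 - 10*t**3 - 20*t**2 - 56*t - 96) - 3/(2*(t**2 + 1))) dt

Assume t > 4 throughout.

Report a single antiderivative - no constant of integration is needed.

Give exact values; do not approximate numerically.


The answer is t**3/3 + 4*log(t - 4) - 4*log(t + 2) + 5*log(t + 3) - atan(t/2)/2 - 3*atan(t)/2.
Step 1. Rewrite: now ∫(t**2) dt + ∫((5*t**4 + 13*t**3 + 51*t**2 + 70*t + 152)/(t**5 + t**4 - 10*t**3 - 20*t**2 - 56*t - 96)) dt + ∫(-3/(2*(t**2 + 1))) dt.
Step 2. Evaluate the standard form: now -3*atan(t)/2 + ∫(t**2) dt + ∫((5*t**4 + 13*t**3 + 51*t**2 + 70*t + 152)/(t**5 + t**4 - 10*t**3 - 20*t**2 - 56*t - 96)) dt.
Step 3. Evaluate the standard form: now t**3/3 - 3*atan(t)/2 + ∫((5*t**4 + 13*t**3 + 51*t**2 + 70*t + 152)/(t**5 + t**4 - 10*t**3 - 20*t**2 - 56*t - 96)) dt.
Step 4. Decompose ∫((5*t**4 + 13*t**3 + 51*t**2 + 70*t + 152)/(t**5 + t**4 - 10*t**3 - 20*t**2 - 56*t - 96)) dt by partial fractions, (5*t**4 + 13*t**3 + 51*t**2 + 70*t + 152)/(t**5 + t**4 - 10*t**3 - 20*t**2 - 56*t - 96) = -1/(t**2 + 4) + 5/(t + 3) - 4/(t + 2) + 4/(t - 4): now t**3/3 - 3*atan(t)/2 + ∫(4/(t - 4)) dt + ∫(-4/(t + 2)) dt + ∫(5/(t + 3)) dt + ∫(-1/(t**2 + 4)) dt.
Step 5. Evaluate the standard form [assuming t > -2]: now t**3/3 - 4*log(t + 2) - 3*atan(t)/2 + ∫(4/(t - 4)) dt + ∫(5/(t + 3)) dt + ∫(-1/(t**2 + 4)) dt.
Step 6. Evaluate the standard form [assuming t > 4]: now t**3/3 + 4*log(t - 4) - 4*log(t + 2) - 3*atan(t)/2 + ∫(5/(t + 3)) dt + ∫(-1/(t**2 + 4)) dt.
Step 7. Evaluate the standard form [assuming t > -3]: now t**3/3 + 4*log(t - 4) - 4*log(t + 2) + 5*log(t + 3) - 3*atan(t)/2 + ∫(-1/(t**2 + 4)) dt.
Step 8. Evaluate the standard form: now t**3/3 + 4*log(t - 4) - 4*log(t + 2) + 5*log(t + 3) - atan(t/2)/2 - 3*atan(t)/2.
Answer: t**3/3 + 4*log(t - 4) - 4*log(t + 2) + 5*log(t + 3) - atan(t/2)/2 - 3*atan(t)/2.


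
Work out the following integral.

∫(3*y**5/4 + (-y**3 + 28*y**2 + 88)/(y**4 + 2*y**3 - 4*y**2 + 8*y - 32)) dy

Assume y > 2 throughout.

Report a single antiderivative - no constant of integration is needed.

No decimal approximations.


Answer: y**6/8 + 4*log(y - 2) - 5*log(y + 4) + atan(y/2).


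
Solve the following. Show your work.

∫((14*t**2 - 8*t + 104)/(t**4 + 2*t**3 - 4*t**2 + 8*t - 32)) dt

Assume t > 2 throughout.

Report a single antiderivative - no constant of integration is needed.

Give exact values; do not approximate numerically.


Step 1. Decompose ∫((14*t**2 - 8*t + 104)/(t**4 + 2*t**3 - 4*t**2 + 8*t - 32)) dt by partial fractions, (14*t**2 - 8*t + 104)/(t**4 + 2*t**3 - 4*t**2 + 8*t - 32) = -4/(t**2 + 4) - 3/(t + 4) + 3/(t - 2): now ∫(3/(t - 2)) dt + ∫(-3/(t + 4)) dt + ∫(-4/(t**2 + 4)) dt.
Step 2. Evaluate the standard form [assuming t > 2]: now 3*log(t - 2) + ∫(-3/(t + 4)) dt + ∫(-4/(t**2 + 4)) dt.
Step 3. Evaluate the standard form [assuming t > -4]: now 3*log(t - 2) - 3*log(t + 4) + ∫(-4/(t**2 + 4)) dt.
Step 4. Evaluate the standard form: now 3*log(t - 2) - 3*log(t + 4) - 2*atan(t/2).
Answer: 3*log(t - 2) - 3*log(t + 4) - 2*atan(t/2).


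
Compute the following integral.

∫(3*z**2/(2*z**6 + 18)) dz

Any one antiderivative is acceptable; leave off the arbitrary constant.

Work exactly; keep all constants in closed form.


Answer: atan(z**3/3)/6.


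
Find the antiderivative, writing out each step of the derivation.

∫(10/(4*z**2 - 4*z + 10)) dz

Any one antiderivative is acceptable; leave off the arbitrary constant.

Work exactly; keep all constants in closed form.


Step 1. Substitute u = 1 - 2*z, turning ∫(10/(4*z**2 - 4*z + 10)) dz into ∫(-5/(u**2 + 9)) du: now ∫(-5/(u**2 + 9)) du.
Step 2. Evaluate the standard form: now -5*atan(u/3)/3.
Step 3. Substitute back u = 1 - 2*z: now 5*atan(2*z/3 - 1/3)/3.
Answer: 5*atan(2*z/3 - 1/3)/3.


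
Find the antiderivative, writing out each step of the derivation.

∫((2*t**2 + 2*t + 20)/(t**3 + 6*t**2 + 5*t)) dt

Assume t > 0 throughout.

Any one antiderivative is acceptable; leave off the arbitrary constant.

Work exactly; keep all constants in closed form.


Step 1. Decompose ∫((2*t**2 + 2*t + 20)/(t**3 + 6*t**2 + 5*t)) dt by partial fractions, (2*t**2 + 2*t + 20)/(t**3 + 6*t**2 + 5*t) = 3/(t + 5) - 5/(t + 1) + 4/t: now ∫(4/t) dt + ∫(-5/(t + 1)) dt + ∫(3/(t + 5)) dt.
Step 2. Evaluate the standard form [assuming t > -1]: now -5*log(t + 1) + ∫(4/t) dt + ∫(3/(t + 5)) dt.
Step 3. Evaluate the standard form [assuming t > 0]: now 4*log(t) - 5*log(t + 1) + ∫(3/(t + 5)) dt.
Step 4. Evaluate the standard form [assuming t > -5]: now 4*log(t) - 5*log(t + 1) + 3*log(t + 5).
Answer: 4*log(t) - 5*log(t + 1) + 3*log(t + 5).


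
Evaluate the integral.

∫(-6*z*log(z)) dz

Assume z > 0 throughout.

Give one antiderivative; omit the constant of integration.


Answer: -3*z**2*log(z) + 3*z**2/2.


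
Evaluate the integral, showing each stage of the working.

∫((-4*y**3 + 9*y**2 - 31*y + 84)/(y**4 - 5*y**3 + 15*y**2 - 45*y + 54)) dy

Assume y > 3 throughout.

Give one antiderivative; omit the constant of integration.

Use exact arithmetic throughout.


Step 1. Decompose ∫((-4*y**3 + 9*y**2 - 31*y + 84)/(y**4 - 5*y**3 + 15*y**2 - 45*y + 54)) dy by partial fractions, (-4*y**3 + 9*y**2 - 31*y + 84)/(y**4 - 5*y**3 + 15*y**2 - 45*y + 54) = -1/(y**2 + 9) - 2/(y - 2) - 2/(y - 3): now ∫(-2/(y - 3)) dy + ∫(-2/(y - 2)) dy + ∫(-1/(y**2 + 9)) dy.
Step 2. Evaluate the standard form [assuming y > 2]: now -2*log(y - 2) + ∫(-2/(y - 3)) dy + ∫(-1/(y**2 + 9)) dy.
Step 3. Evaluate the standard form [assuming y > 3]: now -2*log(y - 3) - 2*log(y - 2) + ∫(-1/(y**2 + 9)) dy.
Step 4. Evaluate the standard form: now -2*log(y - 3) - 2*log(y - 2) - atan(y/3)/3.
Answer: -2*log(y - 3) - 2*log(y - 2) - atan(y/3)/3.


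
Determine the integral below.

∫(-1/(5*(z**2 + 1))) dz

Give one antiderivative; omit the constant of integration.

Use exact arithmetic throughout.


Answer: -atan(z)/5.


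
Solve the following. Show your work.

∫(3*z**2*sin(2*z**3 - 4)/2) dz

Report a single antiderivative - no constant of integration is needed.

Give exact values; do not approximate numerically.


Step 1. Substitute u = z**3 - 2, turning ∫(3*z**2*sin(2*z**3 - 4)/2) dz into ∫(sin(2*u)/2) du: now ∫(sin(2*u)/2) du.
Step 2. Evaluate the standard form: now -cos(2*u)/4.
Step 3. Substitute back u = z**3 - 2: now -cos(2*z**3 - 4)/4.
Answer: -cos(2*z**3 - 4)/4.


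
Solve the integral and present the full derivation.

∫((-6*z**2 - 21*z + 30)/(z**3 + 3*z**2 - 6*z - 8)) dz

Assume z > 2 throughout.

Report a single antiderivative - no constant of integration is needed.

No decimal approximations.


Step 1. Decompose ∫((-6*z**2 - 21*z + 30)/(z**3 + 3*z**2 - 6*z - 8)) dz by partial fractions, (-6*z**2 - 21*z + 30)/(z**3 + 3*z**2 - 6*z - 8) = 1/(z + 4) - 5/(z + 1) - 2/(z - 2): now ∫(-2/(z - 2)) dz + ∫(-5/(z + 1)) dz + ∫(1/(z + 4)) dz.
Step 2. Evaluate the standard form [assuming z > 2]: now -2*log(z - 2) + ∫(-5/(z + 1)) dz + ∫(1/(z + 4)) dz.
Step 3. Evaluate the standard form [assuming z > -4]: now -2*log(z - 2) + log(z + 4) + ∫(-5/(z + 1)) dz.
Step 4. Evaluate the standard form [assuming z > -1]: now -2*log(z - 2) - 5*log(z + 1) + log(z + 4).
Answer: -2*log(z - 2) - 5*log(z + 1) + log(z + 4).


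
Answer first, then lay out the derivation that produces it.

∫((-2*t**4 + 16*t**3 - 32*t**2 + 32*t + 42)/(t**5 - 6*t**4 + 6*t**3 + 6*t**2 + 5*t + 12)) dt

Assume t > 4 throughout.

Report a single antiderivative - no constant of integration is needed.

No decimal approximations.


The answer is 2*log(t - 4) - 3*log(t - 3) - log(t + 1) + 4*atan(t).
Step 1. Decompose ∫((-2*t**4 + 16*t**3 - 32*t**2 + 32*t + 42)/(t**5 - 6*t**4 + 6*t**3 + 6*t**2 + 5*t + 12)) dt by partial fractions, (-2*t**4 + 16*t**3 - 32*t**2 + 32*t + 42)/(t**5 - 6*t**4 + 6*t**3 + 6*t**2 + 5*t + 12) = 4/(t**2 + 1) - 1/(t + 1) - 3/(t - 3) + 2/(t - 4): now ∫(2/(t - 4)) dt + ∫(-3/(t - 3)) dt + ∫(-1/(t + 1)) dt + ∫(4/(t**2 + 1)) dt.
Step 2. Evaluate the standard form [assuming t > -1]: now -log(t + 1) + ∫(2/(t - 4)) dt + ∫(-3/(t - 3)) dt + ∫(4/(t**2 + 1)) dt.
Step 3. Evaluate the standard form [assuming t > 3]: now -3*log(t - 3) - log(t + 1) + ∫(2/(t - 4)) dt + ∫(4/(t**2 + 1)) dt.
Step 4. Evaluate the standard form [assuming t > 4]: now 2*log(t - 4) - 3*log(t - 3) - log(t + 1) + ∫(4/(t**2 + 1)) dt.
Step 5. Evaluate the standard form: now 2*log(t - 4) - 3*log(t - 3) - log(t + 1) + 4*atan(t).
Answer: 2*log(t - 4) - 3*log(t - 3) - log(t + 1) + 4*atan(t).


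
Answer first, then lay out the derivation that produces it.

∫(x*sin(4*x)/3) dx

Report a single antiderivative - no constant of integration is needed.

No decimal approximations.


The answer is -x*cos(4*x)/12 + sin(4*x)/48.
Step 1. Integrate ∫(x*sin(4*x)/3) dx by parts with u = x, dv = (sin(4*x)/3) dx, so v = -cos(4*x)/12: now -x*cos(4*x)/12 + ∫(cos(4*x)/12) dx.
Step 2. Evaluate the standard form: now -x*cos(4*x)/12 + sin(4*x)/48.
Answer: -x*cos(4*x)/12 + sin(4*x)/48.


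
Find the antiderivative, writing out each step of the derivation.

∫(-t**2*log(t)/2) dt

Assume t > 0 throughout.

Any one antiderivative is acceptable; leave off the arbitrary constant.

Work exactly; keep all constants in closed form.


Step 1. Integrate ∫(-t**2*log(t)/2) dt by parts with u = log(t), dv = (-t**2/2) dt, so v = -t**3/6 [assuming t > 0]: now -t**3*log(t)/6 + ∫(t**2/6) dt.
Step 2. Evaluate the standard form: now -t**3*log(t)/6 + t**3/18.
Answer: -t**3*log(t)/6 + t**3/18.


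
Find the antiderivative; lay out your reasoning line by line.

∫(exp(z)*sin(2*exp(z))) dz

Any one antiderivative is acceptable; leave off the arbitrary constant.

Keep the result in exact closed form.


Step 1. Substitute u = exp(z), turning ∫(exp(z)*sin(2*exp(z))) dz into ∫(sin(2*u)) du: now ∫(sin(2*u)) du.
Step 2. Evaluate the standard form: now -cos(2*u)/2.
Step 3. Substitute back u = exp(z): now -cos(2*exp(z))/2.
Answer: -cos(2*exp(z))/2.


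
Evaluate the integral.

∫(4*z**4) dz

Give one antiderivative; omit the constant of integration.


Answer: 4*z**5/5.


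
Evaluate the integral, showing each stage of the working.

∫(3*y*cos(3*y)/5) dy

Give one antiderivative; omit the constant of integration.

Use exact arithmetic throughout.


Step 1. Integrate ∫(3*y*cos(3*y)/5) dy by parts with u = y, dv = (3*cos(3*y)/5) dy, so v = sin(3*y)/5: now y*sin(3*y)/5 + ∫(-sin(3*y)/5) dy.
Step 2. Evaluate the standard form: now y*sin(3*y)/5 + cos(3*y)/15.
Answer: y*sin(3*y)/5 + cos(3*y)/15.


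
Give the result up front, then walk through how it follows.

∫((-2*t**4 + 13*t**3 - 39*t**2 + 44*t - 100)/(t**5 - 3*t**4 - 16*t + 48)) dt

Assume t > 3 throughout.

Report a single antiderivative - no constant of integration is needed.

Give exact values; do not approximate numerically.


The answer is -2*log(t - 3) + 3*log(t - 2) - 3*log(t + 2) + atan(t/2)/2.
Step 1. Decompose ∫((-2*t**4 + 13*t**3 - 39*t**2 + 44*t - 100)/(t**5 - 3*t**4 - 16*t + 48)) dt by partial fractions, (-2*t**4 + 13*t**3 - 39*t**2 + 44*t - 100)/(t**5 - 3*t**4 - 16*t + 48) = 1/(t**2 + 4) - 3/(t + 2) + 3/(t - 2) - 2/(t - 3): now ∫(-2/(t - 3)) dt + ∫(3/(t - 2)) dt + ∫(-3/(t + 2)) dt + ∫(1/(t**2 + 4)) dt.
Step 2. Evaluate the standard form [assuming t > 2]: now 3*log(t - 2) + ∫(-2/(t - 3)) dt + ∫(-3/(t + 2)) dt + ∫(1/(t**2 + 4)) dt.
Step 3. Evaluate the standard form [assuming t > 3]: now -2*log(t - 3) + 3*log(t - 2) + ∫(-3/(t + 2)) dt + ∫(1/(t**2 + 4)) dt.
Step 4. Evaluate the standard form [assuming t > -2]: now -2*log(t - 3) + 3*log(t - 2) - 3*log(t + 2) + ∫(1/(t**2 + 4)) dt.
Step 5. Evaluate the standard form: now -2*log(t - 3) + 3*log(t - 2) - 3*log(t + 2) + atan(t/2)/2.
Answer: -2*log(t - 3) + 3*log(t - 2) - 3*log(t + 2) + atan(t/2)/2.


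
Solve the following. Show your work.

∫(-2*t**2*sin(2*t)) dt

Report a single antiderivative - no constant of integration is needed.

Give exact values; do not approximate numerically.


Step 1. Integrate ∫(-2*t**2*sin(2*t)) dt by parts with u = t**2, dv = (-2*sin(2*t)) dt, so v = cos(2*t): now t**2*cos(2*t) + ∫(-2*t*cos(2*t)) dt.
Step 2. Integrate ∫(-2*t*cos(2*t)) dt by parts with u = t, dv = (-2*cos(2*t)) dt, so v = -sin(2*t): now t**2*cos(2*t) - t*sin(2*t) + ∫(sin(2*t)) dt.
Step 3. Evaluate the standard form: now t**2*cos(2*t) - t*sin(2*t) - cos(2*t)/2.
Answer: t**2*cos(2*t) - t*sin(2*t) - cos(2*t)/2.


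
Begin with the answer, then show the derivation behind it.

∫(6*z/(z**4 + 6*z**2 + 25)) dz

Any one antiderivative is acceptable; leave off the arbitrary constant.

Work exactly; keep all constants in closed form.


The answer is 3*atan(z**2/4 + 3/4)/4.
Step 1. Substitute u = z**2 + 3, turning ∫(6*z/(z**4 + 6*z**2 + 25)) dz into ∫(3/(u**2 + 16)) du: now ∫(3/(u**2 + 16)) du.
Step 2. Evaluate the standard form: now 3*atan(u/4)/4.
Step 3. Substitute back u = z**2 + 3: now 3*atan(z**2/4 + 3/4)/4.
Answer: 3*atan(z**2/4 + 3/4)/4.


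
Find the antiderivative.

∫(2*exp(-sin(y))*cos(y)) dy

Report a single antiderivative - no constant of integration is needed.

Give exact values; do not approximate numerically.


Answer: -2*exp(-sin(y)).


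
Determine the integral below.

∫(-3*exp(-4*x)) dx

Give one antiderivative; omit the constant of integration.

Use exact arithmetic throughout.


Answer: 3*exp(-4*x)/4.


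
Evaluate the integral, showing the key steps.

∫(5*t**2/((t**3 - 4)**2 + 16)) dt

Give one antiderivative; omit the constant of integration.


Step 1. Substitute u = t**3 - 4, turning ∫(5*t**2/((t**3 - 4)**2 + 16)) dt into ∫(5/(3*(u**2 + 16))) du: now ∫(5/(3*(u**2 + 16))) du.
Step 2. Evaluate the standard form: now 5*atan(u/4)/12.
Step 3. Substitute back u = t**3 - 4: now 5*atan(t**3/4 - 1)/12.
Answer: 5*atan(t**3/4 - 1)/12.


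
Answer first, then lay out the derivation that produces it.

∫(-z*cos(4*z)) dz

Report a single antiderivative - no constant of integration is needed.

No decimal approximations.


The answer is -z*sin(4*z)/4 - cos(4*z)/16.
Step 1. Integrate ∫(-z*cos(4*z)) dz by parts with u = z, dv = (-cos(4*z)) dz, so v = -sin(4*z)/4: now -z*sin(4*z)/4 + ∫(sin(4*z)/4) dz.
Step 2. Evaluate the standard form: now -z*sin(4*z)/4 - cos(4*z)/16.
Answer: -z*sin(4*z)/4 - cos(4*z)/16.


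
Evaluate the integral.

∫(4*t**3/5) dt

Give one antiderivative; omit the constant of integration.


Answer: t**4/5.


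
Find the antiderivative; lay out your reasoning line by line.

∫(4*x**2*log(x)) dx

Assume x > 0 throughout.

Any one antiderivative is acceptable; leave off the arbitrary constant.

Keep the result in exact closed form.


Step 1. Integrate ∫(4*x**2*log(x)) dx by parts with u = log(x), dv = (4*x**2) dx, so v = 4*x**3/3 [assuming x > 0]: now 4*x**3*log(x)/3 + ∫(-4*x**2/3) dx.
Step 2. Evaluate the standard form: now 4*x**3*log(x)/3 - 4*x**3/9.
Answer: 4*x**3*log(x)/3 - 4*x**3/9.


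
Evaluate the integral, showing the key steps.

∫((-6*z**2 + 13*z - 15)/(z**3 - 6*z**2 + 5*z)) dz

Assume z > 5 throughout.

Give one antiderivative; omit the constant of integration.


Step 1. Decompose ∫((-6*z**2 + 13*z - 15)/(z**3 - 6*z**2 + 5*z)) dz by partial fractions, (-6*z**2 + 13*z - 15)/(z**3 - 6*z**2 + 5*z) = 2/(z - 1) - 5/(z - 5) - 3/z: now ∫(-3/z) dz + ∫(-5/(z - 5)) dz + ∫(2/(z - 1)) dz.
Step 2. Evaluate the standard form [assuming z > 5]: now -5*log(z - 5) + ∫(-3/z) dz + ∫(2/(z - 1)) dz.
Step 3. Evaluate the standard form [assuming z > 1]: now -5*log(z - 5) + 2*log(z - 1) + ∫(-3/z) dz.
Step 4. Evaluate the standard form [assuming z > 0]: now -3*log(z) - 5*log(z - 5) + 2*log(z - 1).
Answer: -3*log(z) - 5*log(z - 5) + 2*log(z - 1).


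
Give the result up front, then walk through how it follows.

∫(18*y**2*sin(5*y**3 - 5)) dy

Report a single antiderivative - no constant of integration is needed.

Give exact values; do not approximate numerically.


The answer is -6*cos(5*y**3 - 5)/5.
Step 1. Substitute u = y**3 - 1, turning ∫(18*y**2*sin(5*y**3 - 5)) dy into ∫(6*sin(5*u)) du: now ∫(6*sin(5*u)) du.
Step 2. Evaluate the standard form: now -6*cos(5*u)/5.
Step 3. Substitute back u = y**3 - 1: now -6*cos(5*y**3 - 5)/5.
Answer: -6*cos(5*y**3 - 5)/5.


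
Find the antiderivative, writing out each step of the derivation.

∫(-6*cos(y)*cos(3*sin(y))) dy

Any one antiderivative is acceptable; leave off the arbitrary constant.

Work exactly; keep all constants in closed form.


Step 1. Substitute u = sin(y), turning ∫(-6*cos(y)*cos(3*sin(y))) dy into ∫(-6*cos(3*u)) du: now ∫(-6*cos(3*u)) du.
Step 2. Evaluate the standard form: now -2*sin(3*u).
Step 3. Substitute back u = sin(y): now -2*sin(3*sin(y)).
Answer: -2*sin(3*sin(y)).


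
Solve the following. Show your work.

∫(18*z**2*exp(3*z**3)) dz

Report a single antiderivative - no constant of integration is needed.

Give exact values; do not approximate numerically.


Step 1. Substitute u = z**3, turning ∫(18*z**2*exp(3*z**3)) dz into ∫(6*exp(3*u)) du: now ∫(6*exp(3*u)) du.
Step 2. Evaluate the standard form: now 2*exp(3*u).
Step 3. Substitute back u = z**3: now 2*exp(3*z**3).
Answer: 2*exp(3*z**3).


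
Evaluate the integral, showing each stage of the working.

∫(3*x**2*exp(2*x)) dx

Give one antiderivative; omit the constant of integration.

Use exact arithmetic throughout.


Step 1. Integrate ∫(3*x**2*exp(2*x)) dx by parts with u = x**2, dv = (3*exp(2*x)) dx, so v = 3*exp(2*x)/2: now 3*x**2*exp(2*x)/2 + ∫(-3*x*exp(2*x)) dx.
Step 2. Integrate ∫(-3*x*exp(2*x)) dx by parts with u = x, dv = (-3*exp(2*x)) dx, so v = -3*exp(2*x)/2: now 3*x**2*exp(2*x)/2 - 3*x*exp(2*x)/2 + ∫(3*exp(2*x)/2) dx.
Step 3. Evaluate the standard form: now 3*x**2*exp(2*x)/2 - 3*x*exp(2*x)/2 + 3*exp(2*x)/4.
Answer: 3*x**2*exp(2*x)/2 - 3*x*exp(2*x)/2 + 3*exp(2*x)/4.


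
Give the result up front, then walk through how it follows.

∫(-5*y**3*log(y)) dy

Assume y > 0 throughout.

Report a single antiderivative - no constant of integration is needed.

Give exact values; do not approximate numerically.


The answer is -5*y**4*log(y)/4 + 5*y**4/16.
Step 1. Integrate ∫(-5*y**3*log(y)) dy by parts with u = log(y), dv = (-5*y**3) dy, so v = -5*y**4/4 [assuming y > 0]: now -5*y**4*log(y)/4 + ∫(5*y**3/4) dy.
Step 2. Evaluate the standard form: now -5*y**4*log(y)/4 + 5*y**4/16.
Answer: -5*y**4*log(y)/4 + 5*y**4/16.


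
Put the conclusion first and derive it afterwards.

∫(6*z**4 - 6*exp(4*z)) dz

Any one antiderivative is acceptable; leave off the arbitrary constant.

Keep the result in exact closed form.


The answer is 6*z**5/5 - 3*exp(4*z)/2.
Step 1. Rewrite: now ∫(6*z**4) dz + ∫(-6*exp(4*z)) dz.
Step 2. Evaluate the standard form: now -3*exp(4*z)/2 + ∫(6*z**4) dz.
Step 3. Evaluate the standard form: now 6*z**5/5 - 3*exp(4*z)/2.
Answer: 6*z**5/5 - 3*exp(4*z)/2.


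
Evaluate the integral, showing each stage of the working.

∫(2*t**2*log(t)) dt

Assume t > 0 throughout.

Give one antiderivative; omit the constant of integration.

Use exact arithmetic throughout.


Step 1. Integrate ∫(2*t**2*log(t)) dt by parts with u = log(t), dv = (2*t**2) dt, so v = 2*t**3/3 [assuming t > 0]: now 2*t**3*log(t)/3 + ∫(-2*t**2/3) dt.
Step 2. Evaluate the standard form: now 2*t**3*log(t)/3 - 2*t**3/9.
Answer: 2*t**3*log(t)/3 - 2*t**3/9.


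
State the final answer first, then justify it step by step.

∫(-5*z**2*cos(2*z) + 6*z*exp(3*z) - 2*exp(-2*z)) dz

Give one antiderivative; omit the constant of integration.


The answer is -5*z**2*sin(2*z)/2 + 2*z*exp(3*z) - 5*z*cos(2*z)/2 - 2*exp(3*z)/3 + 5*sin(2*z)/4 + exp(-2*z).
Step 1. Rewrite: now ∫(6*z*exp(3*z)) dz + ∫(-5*z**2*cos(2*z)) dz + ∫(-2*exp(-2*z)) dz.
Step 2. Integrate ∫(6*z*exp(3*z)) dz by parts with u = z, dv = (6*exp(3*z)) dz, so v = 2*exp(3*z): now 2*z*exp(3*z) + ∫(-5*z**2*cos(2*z)) dz + ∫(-2*exp(-2*z)) dz + ∫(-2*exp(3*z)) dz.
Step 3. Evaluate the standard form: now 2*z*exp(3*z) - 2*exp(3*z)/3 + ∫(-5*z**2*cos(2*z)) dz + ∫(-2*exp(-2*z)) dz.
Step 4. Integrate ∫(-5*z**2*cos(2*z)) dz by parts with u = z**2, dv = (-5*cos(2*z)) dz, so v = -5*sin(2*z)/2: now -5*z**2*sin(2*z)/2 + 2*z*exp(3*z) - 2*exp(3*z)/3 + ∫(5*z*sin(2*z)) dz + ∫(-2*exp(-2*z)) dz.
Step 5. Integrate ∫(5*z*sin(2*z)) dz by parts with u = z, dv = (5*sin(2*z)) dz, so v = -5*cos(2*z)/2: now -5*z**2*sin(2*z)/2 + 2*z*exp(3*z) - 5*z*cos(2*z)/2 - 2*exp(3*z)/3 + ∫(-2*exp(-2*z)) dz + ∫(5*cos(2*z)/2) dz.
Step 6. Evaluate the standard form: now -5*z**2*sin(2*z)/2 + 2*z*exp(3*z) - 5*z*cos(2*z)/2 - 2*exp(3*z)/3 + 5*sin(2*z)/4 + ∫(-2*exp(-2*z)) dz.
Step 7. Evaluate the standard form: now -5*z**2*sin(2*z)/2 + 2*z*exp(3*z) - 5*z*cos(2*z)/2 - 2*exp(3*z)/3 + 5*sin(2*z)/4 + exp(-2*z).
Answer: -5*z**2*sin(2*z)/2 + 2*z*exp(3*z) - 5*z*cos(2*z)/2 - 2*exp(3*z)/3 + 5*sin(2*z)/4 + exp(-2*z).


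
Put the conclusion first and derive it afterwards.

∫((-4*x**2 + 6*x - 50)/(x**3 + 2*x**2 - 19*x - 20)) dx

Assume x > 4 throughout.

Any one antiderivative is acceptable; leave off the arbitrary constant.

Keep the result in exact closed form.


The answer is -2*log(x - 4) + 3*log(x + 1) - 5*log(x + 5).
Step 1. Decompose ∫((-4*x**2 + 6*x - 50)/(x**3 + 2*x**2 - 19*x - 20)) dx by partial fractions, (-4*x**2 + 6*x - 50)/(x**3 + 2*x**2 - 19*x - 20) = -5/(x + 5) + 3/(x + 1) - 2/(x - 4): now ∫(-2/(x - 4)) dx + ∫(3/(x + 1)) dx + ∫(-5/(x + 5)) dx.
Step 2. Evaluate the standard form [assuming x > -5]: now -5*log(x + 5) + ∫(-2/(x - 4)) dx + ∫(3/(x + 1)) dx.
Step 3. Evaluate the standard form [assuming x > 4]: now -2*log(x - 4) - 5*log(x + 5) + ∫(3/(x + 1)) dx.
Step 4. Evaluate the standard form [assuming x > -1]: now -2*log(x - 4) + 3*log(x + 1) - 5*log(x + 5).
Answer: -2*log(x - 4) + 3*log(x + 1) - 5*log(x + 5).


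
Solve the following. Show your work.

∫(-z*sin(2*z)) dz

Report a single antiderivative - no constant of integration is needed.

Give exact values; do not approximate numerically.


Step 1. Integrate ∫(-z*sin(2*z)) dz by parts with u = z, dv = (-sin(2*z)) dz, so v = cos(2*z)/2: now z*cos(2*z)/2 + ∫(-cos(2*z)/2) dz.
Step 2. Evaluate the standard form: now z*cos(2*z)/2 - sin(2*z)/4.
Answer: z*cos(2*z)/2 - sin(2*z)/4.


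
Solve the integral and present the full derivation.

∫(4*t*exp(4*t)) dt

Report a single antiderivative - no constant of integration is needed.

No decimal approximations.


Step 1. Integrate ∫(4*t*exp(4*t)) dt by parts with u = t, dv = (4*exp(4*t)) dt, so v = exp(4*t): now t*exp(4*t) + ∫(-exp(4*t)) dt.
Step 2. Evaluate the standard form: now t*exp(4*t) - exp(4*t)/4.
Answer: t*exp(4*t) - exp(4*t)/4.


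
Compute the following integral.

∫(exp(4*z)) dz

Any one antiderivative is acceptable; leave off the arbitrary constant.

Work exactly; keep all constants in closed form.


Answer: exp(4*z)/4.


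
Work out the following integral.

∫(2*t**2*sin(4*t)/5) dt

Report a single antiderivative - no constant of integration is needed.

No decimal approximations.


Answer: -t**2*cos(4*t)/10 + t*sin(4*t)/20 + cos(4*t)/80.


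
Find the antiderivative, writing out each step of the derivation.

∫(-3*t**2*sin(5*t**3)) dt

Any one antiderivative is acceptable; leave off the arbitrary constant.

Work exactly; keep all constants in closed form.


Step 1. Substitute u = t**3, turning ∫(-3*t**2*sin(5*t**3)) dt into ∫(-sin(5*u)) du: now ∫(-sin(5*u)) du.
Step 2. Evaluate the standard form: now cos(5*u)/5.
Step 3. Substitute back u = t**3: now cos(5*t**3)/5.
Answer: cos(5*t**3)/5.


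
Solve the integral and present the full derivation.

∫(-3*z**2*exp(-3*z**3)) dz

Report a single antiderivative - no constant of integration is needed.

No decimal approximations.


Step 1. Substitute u = z**3, turning ∫(-3*z**2*exp(-3*z**3)) dz into ∫(-exp(-3*u)) du: now ∫(-exp(-3*u)) du.
Step 2. Evaluate the standard form: now exp(-3*u)/3.
Step 3. Substitute back u = z**3: now exp(-3*z**3)/3.
Answer: exp(-3*z**3)/3.


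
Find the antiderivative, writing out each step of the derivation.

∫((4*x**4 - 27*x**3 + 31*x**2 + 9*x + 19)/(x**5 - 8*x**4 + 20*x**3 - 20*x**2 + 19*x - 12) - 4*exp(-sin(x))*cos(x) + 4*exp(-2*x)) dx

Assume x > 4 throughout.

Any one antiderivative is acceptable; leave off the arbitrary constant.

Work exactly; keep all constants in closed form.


Step 1. Rewrite: now ∫((4*x**4 - 27*x**3 + 31*x**2 + 9*x + 19)/(x**5 - 8*x**4 + 20*x**3 - 20*x**2 + 19*x - 12)) dx + ∫(-4*exp(-sin(x))*cos(x)) dx + ∫(4*exp(-2*x)) dx.
Step 2. Decompose ∫((4*x**4 - 27*x**3 + 31*x**2 + 9*x + 19)/(x**5 - 8*x**4 + 20*x**3 - 20*x**2 + 19*x - 12)) dx by partial fractions, (4*x**4 - 27*x**3 + 31*x**2 + 9*x + 19)/(x**5 - 8*x**4 + 20*x**3 - 20*x**2 + 19*x - 12) = 2/(x**2 + 1) + 3/(x - 1) + 4/(x - 3) - 3/(x - 4): now ∫(-4*exp(-sin(x))*cos(x)) dx + ∫(-3/(x - 4)) dx + ∫(4/(x - 3)) dx + ∫(3/(x - 1)) dx + ∫(2/(x**2 + 1)) dx + ∫(4*exp(-2*x)) dx.
Step 3. Evaluate the standard form [assuming x > 3]: now 4*log(x - 3) + ∫(-4*exp(-sin(x))*cos(x)) dx + ∫(-3/(x - 4)) dx + ∫(3/(x - 1)) dx + ∫(2/(x**2 + 1)) dx + ∫(4*exp(-2*x)) dx.
Step 4. Evaluate the standard form [assuming x > 4]: now -3*log(x - 4) + 4*log(x - 3) + ∫(-4*exp(-sin(x))*cos(x)) dx + ∫(3/(x - 1)) dx + ∫(2/(x**2 + 1)) dx + ∫(4*exp(-2*x)) dx.
Step 5. Evaluate the standard form [assuming x > 1]: now -3*log(x - 4) + 4*log(x - 3) + 3*log(x - 1) + ∫(-4*exp(-sin(x))*cos(x)) dx + ∫(2/(x**2 + 1)) dx + ∫(4*exp(-2*x)) dx.
Step 6. Evaluate the standard form: now -3*log(x - 4) + 4*log(x - 3) + 3*log(x - 1) + 2*atan(x) + ∫(-4*exp(-sin(x))*cos(x)) dx + ∫(4*exp(-2*x)) dx.
Step 7. Evaluate the standard form: now -3*log(x - 4) + 4*log(x - 3) + 3*log(x - 1) + 2*atan(x) + ∫(-4*exp(-sin(x))*cos(x)) dx - 2*exp(-2*x).
Step 8. Substitute u = sin(x), turning ∫(-4*exp(-sin(x))*cos(x)) dx into ∫(-4*exp(-u)) du: now -3*log(x - 4) + 4*log(x - 3) + 3*log(x - 1) + 2*atan(x) + ∫(-4*exp(-u)) du - 2*exp(-2*x).
Step 9. Evaluate the standard form: now -3*log(x - 4) + 4*log(x - 3) + 3*log(x - 1) + 2*atan(x) - 2*exp(-2*x) + 4*exp(-u).
Step 10. Substitute back u = sin(x): now -3*log(x - 4) + 4*log(x - 3) + 3*log(x - 1) + 2*atan(x) + 4*exp(-sin(x)) - 2*exp(-2*x).
Answer: -3*log(x - 4) + 4*log(x - 3) + 3*log(x - 1) + 2*atan(x) + 4*exp(-sin(x)) - 2*exp(-2*x).


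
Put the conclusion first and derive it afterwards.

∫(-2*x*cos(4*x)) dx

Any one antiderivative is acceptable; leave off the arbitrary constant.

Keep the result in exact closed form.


The answer is -x*sin(4*x)/2 - cos(4*x)/8.
Step 1. Integrate ∫(-2*x*cos(4*x)) dx by parts with u = x, dv = (-2*cos(4*x)) dx, so v = -sin(4*x)/2: now -x*sin(4*x)/2 + ∫(sin(4*x)/2) dx.
Step 2. Evaluate the standard form: now -x*sin(4*x)/2 - cos(4*x)/8.
Answer: -x*sin(4*x)/2 - cos(4*x)/8.


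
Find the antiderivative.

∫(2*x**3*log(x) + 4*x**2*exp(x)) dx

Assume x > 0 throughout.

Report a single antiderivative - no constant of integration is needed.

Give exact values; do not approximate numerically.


Answer: x**4*log(x)/2 - x**4/8 + 4*x**2*exp(x) - 8*x*exp(x) + 8*exp(x).


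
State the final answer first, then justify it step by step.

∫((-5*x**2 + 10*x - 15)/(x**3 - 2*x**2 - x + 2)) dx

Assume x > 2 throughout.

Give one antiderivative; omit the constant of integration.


The answer is -5*log(x - 2) + 5*log(x - 1) - 5*log(x + 1).
Step 1. Decompose ∫((-5*x**2 + 10*x - 15)/(x**3 - 2*x**2 - x + 2)) dx by partial fractions, (-5*x**2 + 10*x - 15)/(x**3 - 2*x**2 - x + 2) = -5/(x + 1) + 5/(x - 1) - 5/(x - 2): now ∫(-5/(x - 2)) dx + ∫(5/(x - 1)) dx + ∫(-5/(x + 1)) dx.
Step 2. Evaluate the standard form [assuming x > 1]: now 5*log(x - 1) + ∫(-5/(x - 2)) dx + ∫(-5/(x + 1)) dx.
Step 3. Evaluate the standard form [assuming x > 2]: now -5*log(x - 2) + 5*log(x - 1) + ∫(-5/(x + 1)) dx.
Step 4. Evaluate the standard form [assuming x > -1]: now -5*log(x - 2) + 5*log(x - 1) - 5*log(x + 1).
Answer: -5*log(x - 2) + 5*log(x - 1) - 5*log(x + 1).


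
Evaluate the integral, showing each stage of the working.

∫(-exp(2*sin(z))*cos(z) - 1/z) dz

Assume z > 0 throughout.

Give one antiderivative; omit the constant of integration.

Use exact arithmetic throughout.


Step 1. Rewrite: now ∫(-1/z) dz + ∫(-exp(2*sin(z))*cos(z)) dz.
Step 2. Substitute u = sin(z), turning ∫(-exp(2*sin(z))*cos(z)) dz into ∫(-exp(2*u)) du: now ∫(-1/z) dz + ∫(-exp(2*u)) du.
Step 3. Evaluate the standard form: now -exp(2*u)/2 + ∫(-1/z) dz.
Step 4. Substitute back u = sin(z): now -exp(2*sin(z))/2 + ∫(-1/z) dz.
Step 5. Evaluate the standard form [assuming z > 0]: now -exp(2*sin(z))/2 - log(z).
Answer: -exp(2*sin(z))/2 - log(z).


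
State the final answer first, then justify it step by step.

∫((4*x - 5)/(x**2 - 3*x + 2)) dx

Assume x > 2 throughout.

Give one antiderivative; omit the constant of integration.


The answer is 3*log(x - 2) + log(x - 1).
Step 1. Decompose ∫((4*x - 5)/(x**2 - 3*x + 2)) dx by partial fractions, (4*x - 5)/(x**2 - 3*x + 2) = 1/(x - 1) + 3/(x - 2): now ∫(3/(x - 2)) dx + ∫(1/(x - 1)) dx.
Step 2. Evaluate the standard form [assuming x > 2]: now 3*log(x - 2) + ∫(1/(x - 1)) dx.
Step 3. Evaluate the standard form [assuming x > 1]: now 3*log(x - 2) + log(x - 1).
Answer: 3*log(x - 2) + log(x - 1).


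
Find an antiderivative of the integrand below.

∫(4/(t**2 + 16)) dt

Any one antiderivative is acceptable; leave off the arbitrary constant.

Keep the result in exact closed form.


Answer: atan(t/4).


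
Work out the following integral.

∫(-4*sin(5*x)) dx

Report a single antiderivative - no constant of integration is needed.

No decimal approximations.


Answer: 4*cos(5*x)/5.


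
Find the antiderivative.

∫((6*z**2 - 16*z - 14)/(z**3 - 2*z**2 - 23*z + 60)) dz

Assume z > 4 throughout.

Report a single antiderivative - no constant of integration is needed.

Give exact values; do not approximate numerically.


Answer: 2*log(z - 4) + log(z - 3) + 3*log(z + 5).


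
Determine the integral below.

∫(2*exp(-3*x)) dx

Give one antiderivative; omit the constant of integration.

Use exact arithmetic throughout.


Answer: -2*exp(-3*x)/3.


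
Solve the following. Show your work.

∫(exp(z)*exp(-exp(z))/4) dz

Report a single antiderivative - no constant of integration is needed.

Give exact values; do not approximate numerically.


Step 1. Substitute u = exp(z), turning ∫(exp(z)*exp(-exp(z))/4) dz into ∫(exp(-u)/4) du: now ∫(exp(-u)/4) du.
Step 2. Evaluate the standard form: now -exp(-u)/4.
Step 3. Substitute back u = exp(z): now -exp(-exp(z))/4.
Answer: -exp(-exp(z))/4.


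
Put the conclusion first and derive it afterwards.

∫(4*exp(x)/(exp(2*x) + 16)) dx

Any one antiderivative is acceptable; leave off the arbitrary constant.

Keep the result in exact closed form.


The answer is atan(exp(x)/4).
Step 1. Substitute u = exp(x), turning ∫(4*exp(x)/(exp(2*x) + 16)) dx into ∫(4/(u**2 + 16)) du: now ∫(4/(u**2 + 16)) du.
Step 2. Evaluate the standard form: now atan(u/4).
Step 3. Substitute back u = exp(x): now atan(exp(x)/4).
Answer: atan(exp(x)/4).


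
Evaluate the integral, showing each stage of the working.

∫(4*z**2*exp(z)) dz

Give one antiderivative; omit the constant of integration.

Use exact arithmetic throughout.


Step 1. Integrate ∫(4*z**2*exp(z)) dz by parts with u = z**2, dv = (4*exp(z)) dz, so v = 4*exp(z): now 4*z**2*exp(z) + ∫(-8*z*exp(z)) dz.
Step 2. Integrate ∫(-8*z*exp(z)) dz by parts with u = z, dv = (-8*exp(z)) dz, so v = -8*exp(z): now 4*z**2*exp(z) - 8*z*exp(z) + ∫(8*exp(z)) dz.
Step 3. Evaluate the standard form: now 4*z**2*exp(z) - 8*z*exp(z) + 8*exp(z).
Answer: 4*z**2*exp(z) - 8*z*exp(z) + 8*exp(z).


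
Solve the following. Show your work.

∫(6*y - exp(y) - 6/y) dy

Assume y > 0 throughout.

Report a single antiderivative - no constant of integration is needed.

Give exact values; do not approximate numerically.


Step 1. Rewrite: now ∫(-6/y) dy + ∫(6*y) dy + ∫(-exp(y)) dy.
Step 2. Evaluate the standard form: now -exp(y) + ∫(-6/y) dy + ∫(6*y) dy.
Step 3. Evaluate the standard form [assuming y > 0]: now -exp(y) - 6*log(y) + ∫(6*y) dy.
Step 4. Evaluate the standard form: now 3*y**2 - exp(y) - 6*log(y).
Answer: 3*y**2 - exp(y) - 6*log(y).


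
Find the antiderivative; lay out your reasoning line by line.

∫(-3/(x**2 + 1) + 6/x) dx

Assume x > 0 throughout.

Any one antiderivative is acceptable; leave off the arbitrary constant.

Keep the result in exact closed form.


Step 1. Rewrite: now ∫(6/x) dx + ∫(-3/(x**2 + 1)) dx.
Step 2. Evaluate the standard form: now -3*atan(x) + ∫(6/x) dx.
Step 3. Evaluate the standard form [assuming x > 0]: now 6*log(x) - 3*atan(x).
Answer: 6*log(x) - 3*atan(x).


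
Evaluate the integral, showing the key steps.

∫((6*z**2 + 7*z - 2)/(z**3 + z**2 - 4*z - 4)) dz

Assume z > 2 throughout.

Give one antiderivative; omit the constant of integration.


Step 1. Decompose ∫((6*z**2 + 7*z - 2)/(z**3 + z**2 - 4*z - 4)) dz by partial fractions, (6*z**2 + 7*z - 2)/(z**3 + z**2 - 4*z - 4) = 2/(z + 2) + 1/(z + 1) + 3/(z - 2): now ∫(3/(z - 2)) dz + ∫(1/(z + 1)) dz + ∫(2/(z + 2)) dz.
Step 2. Evaluate the standard form [assuming z > 2]: now 3*log(z - 2) + ∫(1/(z + 1)) dz + ∫(2/(z + 2)) dz.
Step 3. Evaluate the standard form [assuming z > -1]: now 3*log(z - 2) + log(z + 1) + ∫(2/(z + 2)) dz.
Step 4. Evaluate the standard form [assuming z > -2]: now 3*log(z - 2) + log(z + 1) + 2*log(z + 2).
Answer: 3*log(z - 2) + log(z + 1) + 2*log(z + 2).


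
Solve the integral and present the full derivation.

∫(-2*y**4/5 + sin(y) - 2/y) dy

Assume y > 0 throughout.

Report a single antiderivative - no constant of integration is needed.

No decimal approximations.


Step 1. Rewrite: now ∫(-2/y) dy + ∫(-2*y**4/5) dy + ∫(sin(y)) dy.
Step 2. Evaluate the standard form [assuming y > 0]: now -2*log(y) + ∫(-2*y**4/5) dy + ∫(sin(y)) dy.
Step 3. Evaluate the standard form: now -2*y**5/25 - 2*log(y) + ∫(sin(y)) dy.
Step 4. Evaluate the standard form: now -2*y**5/25 - 2*log(y) - cos(y).
Answer: -2*y**5/25 - 2*log(y) - cos(y).


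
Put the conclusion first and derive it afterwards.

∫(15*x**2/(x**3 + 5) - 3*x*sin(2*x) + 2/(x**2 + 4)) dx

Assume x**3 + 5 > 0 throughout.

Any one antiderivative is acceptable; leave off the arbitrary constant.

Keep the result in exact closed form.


The answer is 3*x*cos(2*x)/2 + 5*log(x**3 + 5) - 3*sin(2*x)/4 + atan(x/2).
Step 1. Rewrite: now ∫(-3*x*sin(2*x)) dx + ∫(15*x**2/(x**3 + 5)) dx + ∫(2/(x**2 + 4)) dx.
Step 2. Integrate ∫(-3*x*sin(2*x)) dx by parts with u = x, dv = (-3*sin(2*x)) dx, so v = 3*cos(2*x)/2: now 3*x*cos(2*x)/2 + ∫(15*x**2/(x**3 + 5)) dx + ∫(2/(x**2 + 4)) dx + ∫(-3*cos(2*x)/2) dx.
Step 3. Evaluate the standard form: now 3*x*cos(2*x)/2 - 3*sin(2*x)/4 + ∫(15*x**2/(x**3 + 5)) dx + ∫(2/(x**2 + 4)) dx.
Step 4. Substitute u = x**3 + 5, turning ∫(15*x**2/(x**3 + 5)) dx into ∫(5/u) du: now 3*x*cos(2*x)/2 - 3*sin(2*x)/4 + ∫(5/u) du + ∫(2/(x**2 + 4)) dx.
Step 5. Evaluate the standard form [assuming u > 0]: now 3*x*cos(2*x)/2 + 5*log(u) - 3*sin(2*x)/4 + ∫(2/(x**2 + 4)) dx.
Step 6. Substitute back u = x**3 + 5: now 3*x*cos(2*x)/2 + 5*log(x**3 + 5) - 3*sin(2*x)/4 + ∫(2/(x**2 + 4)) dx.
Step 7. Evaluate the standard form: now 3*x*cos(2*x)/2 + 5*log(x**3 + 5) - 3*sin(2*x)/4 + atan(x/2).
Answer: 3*x*cos(2*x)/2 + 5*log(x**3 + 5) - 3*sin(2*x)/4 + atan(x/2).


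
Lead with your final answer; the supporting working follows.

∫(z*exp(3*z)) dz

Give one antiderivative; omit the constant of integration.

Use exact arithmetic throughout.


The answer is z*exp(3*z)/3 - exp(3*z)/9.
Step 1. Integrate ∫(z*exp(3*z)) dz by parts with u = z, dv = (exp(3*z)) dz, so v = exp(3*z)/3: now z*exp(3*z)/3 + ∫(-exp(3*z)/3) dz.
Step 2. Evaluate the standard form: now z*exp(3*z)/3 - exp(3*z)/9.
Answer: z*exp(3*z)/3 - exp(3*z)/9.


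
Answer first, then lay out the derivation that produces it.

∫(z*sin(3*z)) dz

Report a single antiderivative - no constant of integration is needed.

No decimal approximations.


The answer is -z*cos(3*z)/3 + sin(3*z)/9.
Step 1. Integrate ∫(z*sin(3*z)) dz by parts with u = z, dv = (sin(3*z)) dz, so v = -cos(3*z)/3: now -z*cos(3*z)/3 + ∫(cos(3*z)/3) dz.
Step 2. Evaluate the standard form: now -z*cos(3*z)/3 + sin(3*z)/9.
Answer: -z*cos(3*z)/3 + sin(3*z)/9.


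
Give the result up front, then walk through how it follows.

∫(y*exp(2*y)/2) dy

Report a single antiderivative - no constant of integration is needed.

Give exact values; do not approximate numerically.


The answer is y*exp(2*y)/4 - exp(2*y)/8.
Step 1. Integrate ∫(y*exp(2*y)/2) dy by parts with u = y, dv = (exp(2*y)/2) dy, so v = exp(2*y)/4: now y*exp(2*y)/4 + ∫(-exp(2*y)/4) dy.
Step 2. Evaluate the standard form: now y*exp(2*y)/4 - exp(2*y)/8.
Answer: y*exp(2*y)/4 - exp(2*y)/8.


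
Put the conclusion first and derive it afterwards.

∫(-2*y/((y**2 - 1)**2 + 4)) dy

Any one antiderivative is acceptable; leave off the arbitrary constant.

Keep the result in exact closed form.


The answer is -atan(y**2/2 - 1/2)/2.
Step 1. Substitute u = y**2 - 1, turning ∫(-2*y/((y**2 - 1)**2 + 4)) dy into ∫(-1/(u**2 + 4)) du: now ∫(-1/(u**2 + 4)) du.
Step 2. Evaluate the standard form: now -atan(u/2)/2.
Step 3. Substitute back u = y**2 - 1: now -atan(y**2/2 - 1/2)/2.
Answer: -atan(y**2/2 - 1/2)/2.
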